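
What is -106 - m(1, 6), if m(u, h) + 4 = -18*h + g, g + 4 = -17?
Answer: 27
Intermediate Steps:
g = -21 (g = -4 - 17 = -21)
m(u, h) = -25 - 18*h (m(u, h) = -4 + (-18*h - 21) = -4 + (-21 - 18*h) = -25 - 18*h)
-106 - m(1, 6) = -106 - (-25 - 18*6) = -106 - (-25 - 108) = -106 - 1*(-133) = -106 + 133 = 27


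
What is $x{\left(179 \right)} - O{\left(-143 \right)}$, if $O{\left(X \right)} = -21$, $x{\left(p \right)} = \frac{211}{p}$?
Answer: $\frac{3970}{179} \approx 22.179$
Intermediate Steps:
$x{\left(179 \right)} - O{\left(-143 \right)} = \frac{211}{179} - -21 = 211 \cdot \frac{1}{179} + 21 = \frac{211}{179} + 21 = \frac{3970}{179}$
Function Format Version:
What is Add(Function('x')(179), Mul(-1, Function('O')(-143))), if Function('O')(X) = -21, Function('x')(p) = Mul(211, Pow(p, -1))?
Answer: Rational(3970, 179) ≈ 22.179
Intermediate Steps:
Add(Function('x')(179), Mul(-1, Function('O')(-143))) = Add(Mul(211, Pow(179, -1)), Mul(-1, -21)) = Add(Mul(211, Rational(1, 179)), 21) = Add(Rational(211, 179), 21) = Rational(3970, 179)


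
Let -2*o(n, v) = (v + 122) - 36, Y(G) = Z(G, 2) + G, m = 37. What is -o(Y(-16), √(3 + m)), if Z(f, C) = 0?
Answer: 43 + √10 ≈ 46.162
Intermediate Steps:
Y(G) = G (Y(G) = 0 + G = G)
o(n, v) = -43 - v/2 (o(n, v) = -((v + 122) - 36)/2 = -((122 + v) - 36)/2 = -(86 + v)/2 = -43 - v/2)
-o(Y(-16), √(3 + m)) = -(-43 - √(3 + 37)/2) = -(-43 - √10) = 43 + √10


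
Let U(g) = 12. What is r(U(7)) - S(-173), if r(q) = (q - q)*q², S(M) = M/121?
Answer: 173/121 ≈ 1.4298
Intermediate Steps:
S(M) = M/121 (S(M) = M*(1/121) = M/121)
r(q) = 0 (r(q) = 0*q² = 0)
r(U(7)) - S(-173) = 0 - (-173)/121 = 0 - 1*(-173/121) = 0 + 173/121 = 173/121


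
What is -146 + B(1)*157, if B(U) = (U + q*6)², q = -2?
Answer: 18851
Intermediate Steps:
B(U) = (-12 + U)² (B(U) = (U - 2*6)² = (U - 12)² = (-12 + U)²)
-146 + B(1)*157 = -146 + (-12 + 1)²*157 = -146 + (-11)²*157 = -146 + 121*157 = -146 + 18997 = 18851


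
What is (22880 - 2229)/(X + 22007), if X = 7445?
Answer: 20651/29452 ≈ 0.70117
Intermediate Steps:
(22880 - 2229)/(X + 22007) = (22880 - 2229)/(7445 + 22007) = 20651/29452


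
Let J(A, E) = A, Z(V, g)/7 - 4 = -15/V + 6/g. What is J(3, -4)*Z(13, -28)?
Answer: 1437/26 ≈ 55.269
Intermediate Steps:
Z(V, g) = 28 - 105/V + 42/g (Z(V, g) = 28 + 7*(-15/V + 6/g) = 28 + (-105/V + 42/g) = 28 - 105/V + 42/g)
J(3, -4)*Z(13, -28) = 3*(28 - 105/13 + 42/(-28)) = 3*(28 - 105*1/13 + 42*(-1/28)) = 3*(28 - 105/13 - 3/2) = 3*(479/26) = 1437/26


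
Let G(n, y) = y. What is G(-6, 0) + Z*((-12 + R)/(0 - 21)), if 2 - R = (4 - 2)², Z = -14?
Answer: -28/3 ≈ -9.3333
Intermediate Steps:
R = -2 (R = 2 - (4 - 2)² = 2 - 1*2² = 2 - 1*4 = 2 - 4 = -2)
G(-6, 0) + Z*((-12 + R)/(0 - 21)) = 0 - 14*(-12 - 2)/(0 - 21) = 0 - (-196)/(-21) = 0 - (-196)*(-1)/21 = 0 - 14*⅔ = 0 - 28/3 = -28/3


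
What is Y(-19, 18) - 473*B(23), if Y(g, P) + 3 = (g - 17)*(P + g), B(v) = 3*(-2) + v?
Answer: -8008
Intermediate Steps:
B(v) = -6 + v
Y(g, P) = -3 + (-17 + g)*(P + g) (Y(g, P) = -3 + (g - 17)*(P + g) = -3 + (-17 + g)*(P + g))
Y(-19, 18) - 473*B(23) = (-3 + (-19)² - 17*18 - 17*(-19) + 18*(-19)) - 473*(-6 + 23) = (-3 + 361 - 306 + 323 - 342) - 473*17 = 33 - 8041 = -8008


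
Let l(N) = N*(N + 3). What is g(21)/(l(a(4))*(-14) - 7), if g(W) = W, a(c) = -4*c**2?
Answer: -1/2603 ≈ -0.00038417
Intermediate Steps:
l(N) = N*(3 + N)
g(21)/(l(a(4))*(-14) - 7) = 21/(((-4*4**2)*(3 - 4*4**2))*(-14) - 7) = 21/(((-4*16)*(3 - 4*16))*(-14) - 7) = 21/(-64*(3 - 64)*(-14) - 7) = 21/(-64*(-61)*(-14) - 7) = 21/(3904*(-14) - 7) = 21/(-54656 - 7) = 21/(-54663) = 21*(-1/54663) = -1/2603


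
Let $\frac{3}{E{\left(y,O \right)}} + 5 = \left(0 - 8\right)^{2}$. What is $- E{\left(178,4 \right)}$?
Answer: $- \frac{3}{59} \approx -0.050847$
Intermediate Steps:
$E{\left(y,O \right)} = \frac{3}{59}$ ($E{\left(y,O \right)} = \frac{3}{-5 + \left(0 - 8\right)^{2}} = \frac{3}{-5 + \left(-8\right)^{2}} = \frac{3}{-5 + 64} = \frac{3}{59}$)
$- E{\left(178,4 \right)} = \left(-1\right) \frac{3}{59} = - \frac{3}{59}$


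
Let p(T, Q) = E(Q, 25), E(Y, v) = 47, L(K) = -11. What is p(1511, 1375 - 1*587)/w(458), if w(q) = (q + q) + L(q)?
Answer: 47/905 ≈ 0.051934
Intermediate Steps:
p(T, Q) = 47
w(q) = -11 + 2*q (w(q) = (q + q) - 11 = 2*q - 11 = -11 + 2*q)
p(1511, 1375 - 1*587)/w(458) = 47/(-11 + 2*458) = 47/(-11 + 916) = 47/905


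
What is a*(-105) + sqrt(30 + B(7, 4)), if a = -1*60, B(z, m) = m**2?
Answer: 6300 + sqrt(46) ≈ 6306.8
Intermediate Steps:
a = -60
a*(-105) + sqrt(30 + B(7, 4)) = -60*(-105) + sqrt(30 + 4**2) = 6300 + sqrt(30 + 16) = 6300 + sqrt(46)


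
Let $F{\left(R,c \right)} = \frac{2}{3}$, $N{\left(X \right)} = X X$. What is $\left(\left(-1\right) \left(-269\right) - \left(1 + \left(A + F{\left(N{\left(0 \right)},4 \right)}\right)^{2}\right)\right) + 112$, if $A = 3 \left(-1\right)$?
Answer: $\frac{3371}{9} \approx 374.56$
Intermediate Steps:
$A = -3$
$N{\left(X \right)} = X^{2}$
$F{\left(R,c \right)} = \frac{2}{3}$ ($F{\left(R,c \right)} = 2 \cdot \frac{1}{3} = \frac{2}{3}$)
$\left(\left(-1\right) \left(-269\right) - \left(1 + \left(A + F{\left(N{\left(0 \right)},4 \right)}\right)^{2}\right)\right) + 112 = \left(\left(-1\right) \left(-269\right) - \left(1 + \left(-3 + \frac{2}{3}\right)^{2}\right)\right) + 112 = \left(269 - \left(1 + \left(- \frac{7}{3}\right)^{2}\right)\right) + 112 = \left(269 - \left(1 + \frac{49}{9}\right)\right) + 112 = \left(269 - \frac{58}{9}\right) + 112 = \frac{2363}{9} + 112 = \frac{3371}{9}$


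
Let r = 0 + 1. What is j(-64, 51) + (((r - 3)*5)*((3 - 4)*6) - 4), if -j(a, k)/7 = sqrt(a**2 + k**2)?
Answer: 56 - 7*sqrt(6697) ≈ -516.85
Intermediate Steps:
r = 1
j(a, k) = -7*sqrt(a**2 + k**2)
j(-64, 51) + (((r - 3)*5)*((3 - 4)*6) - 4) = -7*sqrt((-64)**2 + 51**2) + (((1 - 3)*5)*((3 - 4)*6) - 4) = -7*sqrt(4096 + 2601) + ((-2*5)*(-1*6) - 4) = -7*sqrt(6697) + (-10*(-6) - 4) = -7*sqrt(6697) + (60 - 4) = -7*sqrt(6697) + 56 = 56 - 7*sqrt(6697)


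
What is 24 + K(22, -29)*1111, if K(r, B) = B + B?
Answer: -64414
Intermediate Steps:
K(r, B) = 2*B
24 + K(22, -29)*1111 = 24 + (2*(-29))*1111 = 24 - 58*1111 = 24 - 64438 = -64414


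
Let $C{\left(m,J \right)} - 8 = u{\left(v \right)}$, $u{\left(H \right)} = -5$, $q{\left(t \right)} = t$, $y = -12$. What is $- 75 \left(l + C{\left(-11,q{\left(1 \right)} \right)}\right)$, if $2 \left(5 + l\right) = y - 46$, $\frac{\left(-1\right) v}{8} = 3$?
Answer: $2325$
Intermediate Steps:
$v = -24$ ($v = \left(-8\right) 3 = -24$)
$C{\left(m,J \right)} = 3$ ($C{\left(m,J \right)} = 8 - 5 = 3$)
$l = -34$ ($l = -5 + \frac{-12 - 46}{2} = -5 + \frac{1}{2} \left(-58\right) = -5 - 29 = -34$)
$- 75 \left(l + C{\left(-11,q{\left(1 \right)} \right)}\right) = - 75 \left(-34 + 3\right) = \left(-75\right) \left(-31\right) = 2325$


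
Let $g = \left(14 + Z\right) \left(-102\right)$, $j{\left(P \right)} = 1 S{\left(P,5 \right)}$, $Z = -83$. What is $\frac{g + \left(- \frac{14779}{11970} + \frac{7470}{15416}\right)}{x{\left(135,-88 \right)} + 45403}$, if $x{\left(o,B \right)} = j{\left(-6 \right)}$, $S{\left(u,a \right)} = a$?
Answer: $\frac{324645086149}{2094779111040} \approx 0.15498$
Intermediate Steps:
$j{\left(P \right)} = 5$ ($j{\left(P \right)} = 1 \cdot 5 = 5$)
$x{\left(o,B \right)} = 5$
$g = 7038$ ($g = \left(14 - 83\right) \left(-102\right) = \left(-69\right) \left(-102\right) = 7038$)
$\frac{g + \left(- \frac{14779}{11970} + \frac{7470}{15416}\right)}{x{\left(135,-88 \right)} + 45403} = \frac{7038 + \left(- \frac{14779}{11970} + \frac{7470}{15416}\right)}{5 + 45403} = \frac{7038 + \left(\left(-14779\right) \frac{1}{11970} + 7470 \cdot \frac{1}{15416}\right)}{45408} = \left(7038 + \left(- \frac{14779}{11970} + \frac{3735}{7708}\right)\right) \frac{1}{45408} = \left(7038 - \frac{34604291}{46132380}\right) \frac{1}{45408} = \frac{324645086149}{46132380} \cdot \frac{1}{45408} = \frac{324645086149}{2094779111040}$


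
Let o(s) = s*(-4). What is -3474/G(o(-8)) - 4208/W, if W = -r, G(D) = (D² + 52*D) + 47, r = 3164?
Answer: 129286/2163385 ≈ 0.059761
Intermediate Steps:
o(s) = -4*s
G(D) = 47 + D² + 52*D
W = -3164 (W = -1*3164 = -3164)
-3474/G(o(-8)) - 4208/W = -3474/(47 + (-4*(-8))² + 52*(-4*(-8))) - 4208/(-3164) = -3474/(47 + 32² + 52*32) - 4208*(-1/3164) = -3474/(47 + 1024 + 1664) + 1052/791 = -3474/2735 + 1052/791 = 129286/2163385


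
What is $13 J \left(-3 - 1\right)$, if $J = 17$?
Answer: $-884$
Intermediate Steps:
$13 J \left(-3 - 1\right) = 13 \cdot 17 \left(-3 - 1\right) = 221 \left(-3 - 1\right) = 221 \left(-4\right) = -884$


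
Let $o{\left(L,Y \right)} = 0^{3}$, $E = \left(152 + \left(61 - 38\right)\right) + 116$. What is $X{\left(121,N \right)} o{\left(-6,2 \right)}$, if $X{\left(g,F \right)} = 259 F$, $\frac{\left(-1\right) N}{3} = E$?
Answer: $0$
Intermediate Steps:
$E = 291$ ($E = \left(152 + \left(61 - 38\right)\right) + 116 = \left(152 + 23\right) + 116 = 175 + 116 = 291$)
$N = -873$ ($N = \left(-3\right) 291 = -873$)
$o{\left(L,Y \right)} = 0$
$X{\left(121,N \right)} o{\left(-6,2 \right)} = 259 \left(-873\right) 0 = \left(-226107\right) 0 = 0$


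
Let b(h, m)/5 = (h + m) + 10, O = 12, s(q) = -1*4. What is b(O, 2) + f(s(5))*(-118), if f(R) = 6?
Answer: -588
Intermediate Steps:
s(q) = -4
b(h, m) = 50 + 5*h + 5*m (b(h, m) = 5*((h + m) + 10) = 5*(10 + h + m) = 50 + 5*h + 5*m)
b(O, 2) + f(s(5))*(-118) = (50 + 5*12 + 5*2) + 6*(-118) = (50 + 60 + 10) - 708 = 120 - 708 = -588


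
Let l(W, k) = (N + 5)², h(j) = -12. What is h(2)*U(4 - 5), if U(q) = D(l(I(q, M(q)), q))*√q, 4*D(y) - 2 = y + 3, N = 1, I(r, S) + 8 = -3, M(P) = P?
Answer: -123*I ≈ -123.0*I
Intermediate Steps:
I(r, S) = -11 (I(r, S) = -8 - 3 = -11)
l(W, k) = 36 (l(W, k) = (1 + 5)² = 6² = 36)
D(y) = 5/4 + y/4 (D(y) = ½ + (y + 3)/4 = ½ + (3 + y)/4 = ½ + (¾ + y/4) = 5/4 + y/4)
U(q) = 41*√q/4 (U(q) = (5/4 + (¼)*36)*√q = (5/4 + 9)*√q = 41*√q/4)
h(2)*U(4 - 5) = -123*√(4 - 5) = -123*√(-1) = -123*I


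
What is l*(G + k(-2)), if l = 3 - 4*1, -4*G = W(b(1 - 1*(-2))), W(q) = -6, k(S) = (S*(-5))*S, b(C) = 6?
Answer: 37/2 ≈ 18.500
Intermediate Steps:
k(S) = -5*S² (k(S) = (-5*S)*S = -5*S²)
G = 3/2 (G = -¼*(-6) = 3/2 ≈ 1.5000)
l = -1 (l = 3 - 4 = -1)
l*(G + k(-2)) = -(3/2 - 5*(-2)²) = -(3/2 - 5*4) = -(3/2 - 20) = -1*(-37/2) = 37/2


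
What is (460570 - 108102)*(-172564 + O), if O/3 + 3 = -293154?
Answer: -370808672380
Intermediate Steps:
O = -879471 (O = -9 + 3*(-293154) = -9 - 879462 = -879471)
(460570 - 108102)*(-172564 + O) = (460570 - 108102)*(-172564 - 879471) = 352468*(-1052035) = -370808672380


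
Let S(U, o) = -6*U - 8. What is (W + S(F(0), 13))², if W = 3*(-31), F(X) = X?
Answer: 10201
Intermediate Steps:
S(U, o) = -8 - 6*U
W = -93
(W + S(F(0), 13))² = (-93 + (-8 - 6*0))² = (-93 + (-8 + 0))² = (-93 - 8)² = (-101)² = 10201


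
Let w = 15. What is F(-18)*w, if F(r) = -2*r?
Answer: 540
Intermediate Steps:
F(-18)*w = -2*(-18)*15 = 36*15 = 540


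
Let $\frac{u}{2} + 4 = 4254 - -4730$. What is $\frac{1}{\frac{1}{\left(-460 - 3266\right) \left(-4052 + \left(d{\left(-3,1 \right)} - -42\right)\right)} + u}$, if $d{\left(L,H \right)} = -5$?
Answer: $\frac{14959890}{268679624401} \approx 5.5679 \cdot 10^{-5}$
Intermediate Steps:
$u = 17960$ ($u = -8 + 2 \left(4254 - -4730\right) = -8 + 2 \left(4254 + 4730\right) = -8 + 2 \cdot 8984 = -8 + 17968 = 17960$)
$\frac{1}{\frac{1}{\left(-460 - 3266\right) \left(-4052 + \left(d{\left(-3,1 \right)} - -42\right)\right)} + u} = \frac{1}{\frac{1}{\left(-460 - 3266\right) \left(-4052 - -37\right)} + 17960} = \frac{1}{\frac{1}{\left(-3726\right) \left(-4052 + \left(-5 + 42\right)\right)} + 17960} = \frac{1}{\frac{1}{\left(-3726\right) \left(-4052 + 37\right)} + 17960} = \frac{1}{\frac{1}{\left(-3726\right) \left(-4015\right)} + 17960} = \frac{1}{\frac{1}{14959890} + 17960} = \frac{1}{\frac{268679624401}{14959890}} = \frac{14959890}{268679624401}$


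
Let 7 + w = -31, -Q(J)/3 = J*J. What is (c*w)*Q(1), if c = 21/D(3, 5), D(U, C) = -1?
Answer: -2394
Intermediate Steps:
Q(J) = -3*J**2 (Q(J) = -3*J*J = -3*J**2)
w = -38 (w = -7 - 31 = -38)
c = -21 (c = 21/(-1) = 21*(-1) = -21)
(c*w)*Q(1) = (-21*(-38))*(-3*1**2) = 798*(-3*1) = 798*(-3) = -2394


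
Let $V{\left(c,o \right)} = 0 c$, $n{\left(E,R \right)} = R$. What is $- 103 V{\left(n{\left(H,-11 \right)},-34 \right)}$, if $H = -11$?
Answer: $0$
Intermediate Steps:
$V{\left(c,o \right)} = 0$
$- 103 V{\left(n{\left(H,-11 \right)},-34 \right)} = \left(-103\right) 0 = 0$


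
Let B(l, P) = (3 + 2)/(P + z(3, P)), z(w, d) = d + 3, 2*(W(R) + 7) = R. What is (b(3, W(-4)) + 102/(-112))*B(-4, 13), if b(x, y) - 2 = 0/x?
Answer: 305/1624 ≈ 0.18781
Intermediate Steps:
W(R) = -7 + R/2
z(w, d) = 3 + d
b(x, y) = 2 (b(x, y) = 2 + 0/x = 2 + 0 = 2)
B(l, P) = 5/(3 + 2*P) (B(l, P) = (3 + 2)/(P + (3 + P)) = 5/(3 + 2*P))
(b(3, W(-4)) + 102/(-112))*B(-4, 13) = (2 + 102/(-112))*(5/(3 + 2*13)) = (2 + 102*(-1/112))*(5/(3 + 26)) = (2 - 51/56)*(5/29) = 61*(5*(1/29))/56 = (61/56)*(5/29) = 305/1624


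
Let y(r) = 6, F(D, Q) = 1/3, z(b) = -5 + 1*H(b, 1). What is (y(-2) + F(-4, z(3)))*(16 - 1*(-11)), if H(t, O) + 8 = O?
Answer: 171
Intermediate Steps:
H(t, O) = -8 + O
z(b) = -12 (z(b) = -5 + 1*(-8 + 1) = -5 + 1*(-7) = -5 - 7 = -12)
F(D, Q) = 1/3
(y(-2) + F(-4, z(3)))*(16 - 1*(-11)) = (6 + 1/3)*(16 - 1*(-11)) = 19*(16 + 11)/3 = (19/3)*27 = 171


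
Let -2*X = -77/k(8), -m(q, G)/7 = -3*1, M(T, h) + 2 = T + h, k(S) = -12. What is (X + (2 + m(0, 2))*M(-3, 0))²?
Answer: 8048569/576 ≈ 13973.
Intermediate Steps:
M(T, h) = -2 + T + h (M(T, h) = -2 + (T + h) = -2 + T + h)
m(q, G) = 21 (m(q, G) = -(-21) = -7*(-3) = 21)
X = -77/24 (X = -(-77)/(2*(-12)) = -(-77)*(-1)/(2*12) = -½*77/12 = -77/24 ≈ -3.2083)
(X + (2 + m(0, 2))*M(-3, 0))² = (-77/24 + (2 + 21)*(-2 - 3 + 0))² = (-77/24 + 23*(-5))² = (-77/24 - 115)² = (-2837/24)² = 8048569/576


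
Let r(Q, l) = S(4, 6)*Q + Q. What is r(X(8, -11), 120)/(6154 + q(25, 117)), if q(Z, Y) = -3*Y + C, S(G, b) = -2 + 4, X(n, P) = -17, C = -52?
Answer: -17/1917 ≈ -0.0088680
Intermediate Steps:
S(G, b) = 2
r(Q, l) = 3*Q (r(Q, l) = 2*Q + Q = 3*Q)
q(Z, Y) = -52 - 3*Y (q(Z, Y) = -3*Y - 52 = -52 - 3*Y)
r(X(8, -11), 120)/(6154 + q(25, 117)) = (3*(-17))/(6154 + (-52 - 3*117)) = -51/(6154 + (-52 - 351)) = -51/(6154 - 403) = -51/5751 = -51*1/5751 = -17/1917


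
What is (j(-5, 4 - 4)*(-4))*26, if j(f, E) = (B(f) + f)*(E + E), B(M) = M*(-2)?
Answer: 0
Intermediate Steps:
B(M) = -2*M
j(f, E) = -2*E*f (j(f, E) = (-2*f + f)*(E + E) = (-f)*(2*E) = -2*E*f)
(j(-5, 4 - 4)*(-4))*26 = (-2*(4 - 4)*(-5)*(-4))*26 = (-2*0*(-5)*(-4))*26 = (0*(-4))*26 = 0*26 = 0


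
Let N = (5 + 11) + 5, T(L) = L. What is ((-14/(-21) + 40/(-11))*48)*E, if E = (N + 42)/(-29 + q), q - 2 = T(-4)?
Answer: 98784/341 ≈ 289.69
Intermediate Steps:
N = 21 (N = 16 + 5 = 21)
q = -2 (q = 2 - 4 = -2)
E = -63/31 (E = (21 + 42)/(-29 - 2) = 63/(-31) = 63*(-1/31) = -63/31 ≈ -2.0323)
((-14/(-21) + 40/(-11))*48)*E = ((-14/(-21) + 40/(-11))*48)*(-63/31) = ((-14*(-1/21) + 40*(-1/11))*48)*(-63/31) = ((⅔ - 40/11)*48)*(-63/31) = -98/33*48*(-63/31) = -1568/11*(-63/31) = 98784/341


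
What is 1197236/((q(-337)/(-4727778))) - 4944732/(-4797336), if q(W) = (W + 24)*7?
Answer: 2262849830489228675/875913598 ≈ 2.5834e+9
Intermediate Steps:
q(W) = 168 + 7*W (q(W) = (24 + W)*7 = 168 + 7*W)
1197236/((q(-337)/(-4727778))) - 4944732/(-4797336) = 1197236/(((168 + 7*(-337))/(-4727778))) - 4944732/(-4797336) = 1197236/(((168 - 2359)*(-1/4727778))) - 4944732*(-1/4797336) = 1197236/((-2191*(-1/4727778))) + 412061/399778 = 1197236/(2191/4727778) + 412061/399778 = 1197236*(4727778/2191) + 412061/399778 = 5660266021608/2191 + 412061/399778 = 2262849830489228675/875913598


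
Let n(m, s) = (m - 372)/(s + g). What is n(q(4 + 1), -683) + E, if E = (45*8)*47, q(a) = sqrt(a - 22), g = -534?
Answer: 20592012/1217 - I*sqrt(17)/1217 ≈ 16920.0 - 0.0033879*I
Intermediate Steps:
q(a) = sqrt(-22 + a)
n(m, s) = (-372 + m)/(-534 + s) (n(m, s) = (m - 372)/(s - 534) = (-372 + m)/(-534 + s))
E = 16920 (E = 360*47 = 16920)
n(q(4 + 1), -683) + E = (-372 + sqrt(-22 + (4 + 1)))/(-534 - 683) + 16920 = (-372 + sqrt(-22 + 5))/(-1217) + 16920 = -(-372 + sqrt(-17))/1217 + 16920 = -(-372 + I*sqrt(17))/1217 + 16920 = (372/1217 - I*sqrt(17)/1217) + 16920 = 20592012/1217 - I*sqrt(17)/1217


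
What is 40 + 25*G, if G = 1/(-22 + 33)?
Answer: 465/11 ≈ 42.273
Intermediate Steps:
G = 1/11 ≈ 0.090909
40 + 25*G = 40 + 25*(1/11) = 40 + 25/11 = 465/11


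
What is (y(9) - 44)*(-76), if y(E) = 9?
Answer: 2660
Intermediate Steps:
(y(9) - 44)*(-76) = (9 - 44)*(-76) = -35*(-76) = 2660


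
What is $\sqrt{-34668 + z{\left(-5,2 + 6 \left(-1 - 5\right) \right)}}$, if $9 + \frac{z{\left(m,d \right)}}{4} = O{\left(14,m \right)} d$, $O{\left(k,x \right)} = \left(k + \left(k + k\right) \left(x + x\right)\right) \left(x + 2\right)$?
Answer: $8 i \sqrt{2238} \approx 378.46 i$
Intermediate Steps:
$O{\left(k,x \right)} = \left(2 + x\right) \left(k + 4 k x\right)$ ($O{\left(k,x \right)} = \left(k + 2 k 2 x\right) \left(2 + x\right) = \left(k + 4 k x\right) \left(2 + x\right) = \left(2 + x\right) \left(k + 4 k x\right)$)
$z{\left(m,d \right)} = -36 + 4 d \left(28 + 56 m^{2} + 126 m\right)$ ($z{\left(m,d \right)} = -36 + 4 \cdot 14 \left(2 + 4 m^{2} + 9 m\right) d = -36 + 4 \left(28 + 56 m^{2} + 126 m\right) d = -36 + 4 d \left(28 + 56 m^{2} + 126 m\right)$)
$\sqrt{-34668 + z{\left(-5,2 + 6 \left(-1 - 5\right) \right)}} = \sqrt{-34668 + \left(-36 + 56 \left(2 + 6 \left(-1 - 5\right)\right) \left(2 + 4 \left(-5\right)^{2} + 9 \left(-5\right)\right)\right)} = \sqrt{-34668 + \left(-36 + 56 \left(2 + 6 \left(-6\right)\right) \left(2 + 4 \cdot 25 - 45\right)\right)} = \sqrt{-34668 + \left(-36 + 56 \left(2 - 36\right) \left(2 + 100 - 45\right)\right)} = \sqrt{-34668 + \left(-36 + 56 \left(-34\right) 57\right)} = \sqrt{-34668 - 108564} = \sqrt{-143232} = 8 i \sqrt{2238}$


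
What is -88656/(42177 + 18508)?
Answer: -88656/60685 ≈ -1.4609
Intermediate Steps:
-88656/(42177 + 18508) = -88656/60685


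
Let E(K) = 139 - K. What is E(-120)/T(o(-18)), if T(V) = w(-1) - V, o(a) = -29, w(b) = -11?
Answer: 259/18 ≈ 14.389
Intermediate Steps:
T(V) = -11 - V
E(-120)/T(o(-18)) = (139 - 1*(-120))/(-11 - 1*(-29)) = (139 + 120)/(-11 + 29) = 259/18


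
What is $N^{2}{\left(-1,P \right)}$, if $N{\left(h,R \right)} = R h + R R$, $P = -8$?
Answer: $5184$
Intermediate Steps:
$N{\left(h,R \right)} = R^{2} + R h$ ($N{\left(h,R \right)} = R h + R^{2} = R^{2} + R h$)
$N^{2}{\left(-1,P \right)} = \left(- 8 \left(-8 - 1\right)\right)^{2} = \left(\left(-8\right) \left(-9\right)\right)^{2} = 72^{2} = 5184$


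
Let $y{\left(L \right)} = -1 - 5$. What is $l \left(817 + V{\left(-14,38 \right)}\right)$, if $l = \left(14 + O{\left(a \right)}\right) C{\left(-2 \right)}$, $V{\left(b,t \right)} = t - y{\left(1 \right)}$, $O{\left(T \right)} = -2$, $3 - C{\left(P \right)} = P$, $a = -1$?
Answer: $51660$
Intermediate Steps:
$y{\left(L \right)} = -6$ ($y{\left(L \right)} = -1 - 5 = -6$)
$C{\left(P \right)} = 3 - P$
$V{\left(b,t \right)} = 6 + t$ ($V{\left(b,t \right)} = t - -6 = t + 6 = 6 + t$)
$l = 60$ ($l = \left(14 - 2\right) \left(3 - -2\right) = 12 \left(3 + 2\right) = 12 \cdot 5 = 60$)
$l \left(817 + V{\left(-14,38 \right)}\right) = 60 \left(817 + \left(6 + 38\right)\right) = 60 \left(817 + 44\right) = 60 \cdot 861 = 51660$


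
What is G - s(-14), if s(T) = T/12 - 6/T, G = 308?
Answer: 12967/42 ≈ 308.74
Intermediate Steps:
s(T) = -6/T + T/12 (s(T) = T*(1/12) - 6/T = T/12 - 6/T = -6/T + T/12)
G - s(-14) = 308 - (-6/(-14) + (1/12)*(-14)) = 308 - (-6*(-1/14) - 7/6) = 308 - (3/7 - 7/6) = 308 - 1*(-31/42) = 308 + 31/42 = 12967/42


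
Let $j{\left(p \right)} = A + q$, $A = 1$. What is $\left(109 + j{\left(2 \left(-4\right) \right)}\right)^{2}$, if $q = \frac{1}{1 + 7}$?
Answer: $\frac{776161}{64} \approx 12128.0$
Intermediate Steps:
$q = \frac{1}{8} \approx 0.125$
$j{\left(p \right)} = \frac{9}{8}$ ($j{\left(p \right)} = 1 + \frac{1}{8} = \frac{9}{8}$)
$\left(109 + j{\left(2 \left(-4\right) \right)}\right)^{2} = \left(109 + \frac{9}{8}\right)^{2} = \left(\frac{881}{8}\right)^{2} = \frac{776161}{64}$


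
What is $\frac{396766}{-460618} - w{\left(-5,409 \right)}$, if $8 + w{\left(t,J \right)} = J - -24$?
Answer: $- \frac{98079708}{230309} \approx -425.86$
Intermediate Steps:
$w{\left(t,J \right)} = 16 + J$ ($w{\left(t,J \right)} = -8 + \left(J - -24\right) = -8 + \left(J + 24\right) = -8 + \left(24 + J\right) = 16 + J$)
$\frac{396766}{-460618} - w{\left(-5,409 \right)} = \frac{396766}{-460618} - \left(16 + 409\right) = 396766 \left(- \frac{1}{460618}\right) - 425 = - \frac{198383}{230309} - 425 = - \frac{98079708}{230309}$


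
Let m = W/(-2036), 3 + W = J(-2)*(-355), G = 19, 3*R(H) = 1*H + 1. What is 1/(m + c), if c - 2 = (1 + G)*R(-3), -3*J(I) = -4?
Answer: -6108/67795 ≈ -0.090095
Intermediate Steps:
R(H) = ⅓ + H/3 (R(H) = (1*H + 1)/3 = (H + 1)/3 = (1 + H)/3 = ⅓ + H/3)
J(I) = 4/3 (J(I) = -⅓*(-4) = 4/3)
W = -1429/3 (W = -3 + (4/3)*(-355) = -3 - 1420/3 = -1429/3 ≈ -476.33)
m = 1429/6108 (m = -1429/3/(-2036) = -1429/3*(-1/2036) = 1429/6108 ≈ 0.23396)
c = -34/3 (c = 2 + (1 + 19)*(⅓ + (⅓)*(-3)) = 2 + 20*(⅓ - 1) = 2 + 20*(-⅔) = 2 - 40/3 = -34/3 ≈ -11.333)
1/(m + c) = 1/(1429/6108 - 34/3) = 1/(-67795/6108) = -6108/67795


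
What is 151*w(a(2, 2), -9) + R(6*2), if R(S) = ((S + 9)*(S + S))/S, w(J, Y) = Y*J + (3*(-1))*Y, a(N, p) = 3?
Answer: 42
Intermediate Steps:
w(J, Y) = -3*Y + J*Y (w(J, Y) = J*Y - 3*Y = -3*Y + J*Y)
R(S) = 18 + 2*S (R(S) = ((9 + S)*(2*S))/S = (2*S*(9 + S))/S = 18 + 2*S)
151*w(a(2, 2), -9) + R(6*2) = 151*(-9*(-3 + 3)) + (18 + 2*(6*2)) = 151*(-9*0) + (18 + 2*12) = 151*0 + (18 + 24) = 0 + 42 = 42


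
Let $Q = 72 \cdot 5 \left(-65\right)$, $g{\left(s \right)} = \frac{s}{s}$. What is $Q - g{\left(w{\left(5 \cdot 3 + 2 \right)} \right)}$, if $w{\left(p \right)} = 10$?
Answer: $-23401$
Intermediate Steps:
$g{\left(s \right)} = 1$
$Q = -23400$ ($Q = 360 \left(-65\right) = -23400$)
$Q - g{\left(w{\left(5 \cdot 3 + 2 \right)} \right)} = -23400 - 1 = -23401$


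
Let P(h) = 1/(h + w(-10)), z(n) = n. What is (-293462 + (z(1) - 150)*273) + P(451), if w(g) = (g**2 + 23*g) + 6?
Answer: -109263452/327 ≈ -3.3414e+5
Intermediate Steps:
w(g) = 6 + g**2 + 23*g
P(h) = 1/(-124 + h) (P(h) = 1/(h + (6 + (-10)**2 + 23*(-10))) = 1/(h + (6 + 100 - 230)) = 1/(h - 124) = 1/(-124 + h))
(-293462 + (z(1) - 150)*273) + P(451) = (-293462 + (1 - 150)*273) + 1/(-124 + 451) = (-293462 - 149*273) + 1/327 = (-293462 - 40677) + 1/327 = -334139 + 1/327 = -109263452/327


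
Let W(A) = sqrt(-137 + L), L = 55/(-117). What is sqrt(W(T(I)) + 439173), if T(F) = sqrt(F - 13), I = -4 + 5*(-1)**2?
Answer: sqrt(667982133 + 78*I*sqrt(52273))/39 ≈ 662.7 + 0.0088462*I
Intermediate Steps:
I = 1 (I = -4 + 5*1 = -4 + 5 = 1)
T(F) = sqrt(-13 + F)
L = -55/117 (L = 55*(-1/117) = -55/117 ≈ -0.47009)
W(A) = 2*I*sqrt(52273)/39 (W(A) = sqrt(-137 - 55/117) = sqrt(-16084/117) = 2*I*sqrt(52273)/39)
sqrt(W(T(I)) + 439173) = sqrt(2*I*sqrt(52273)/39 + 439173) = sqrt(439173 + 2*I*sqrt(52273)/39)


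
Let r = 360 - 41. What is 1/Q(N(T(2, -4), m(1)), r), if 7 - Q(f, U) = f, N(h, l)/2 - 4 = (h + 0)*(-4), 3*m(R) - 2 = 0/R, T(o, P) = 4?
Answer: 1/31 ≈ 0.032258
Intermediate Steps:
r = 319
m(R) = ⅔ (m(R) = ⅔ + (0/R)/3 = ⅔ + (⅓)*0 = ⅔ + 0 = ⅔)
N(h, l) = 8 - 8*h (N(h, l) = 8 + 2*((h + 0)*(-4)) = 8 + 2*(h*(-4)) = 8 + 2*(-4*h) = 8 - 8*h)
Q(f, U) = 7 - f
1/Q(N(T(2, -4), m(1)), r) = 1/(7 - (8 - 8*4)) = 1/(7 - (8 - 32)) = 1/(7 - 1*(-24)) = 1/(7 + 24) = 1/31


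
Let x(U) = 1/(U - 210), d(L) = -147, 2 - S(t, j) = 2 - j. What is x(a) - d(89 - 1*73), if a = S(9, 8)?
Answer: 29693/202 ≈ 147.00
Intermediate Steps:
S(t, j) = j (S(t, j) = 2 - (2 - j) = 2 + (-2 + j) = j)
a = 8
x(U) = 1/(-210 + U)
x(a) - d(89 - 1*73) = 1/(-210 + 8) - 1*(-147) = 1/(-202) + 147 = -1/202 + 147 = 29693/202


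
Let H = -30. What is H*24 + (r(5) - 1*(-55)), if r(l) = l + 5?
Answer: -655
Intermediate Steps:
r(l) = 5 + l
H*24 + (r(5) - 1*(-55)) = -30*24 + ((5 + 5) - 1*(-55)) = -720 + (10 + 55) = -720 + 65 = -655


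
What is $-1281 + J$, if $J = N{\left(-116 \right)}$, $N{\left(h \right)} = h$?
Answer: $-1397$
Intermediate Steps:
$J = -116$
$-1281 + J = -1281 - 116 = -1397$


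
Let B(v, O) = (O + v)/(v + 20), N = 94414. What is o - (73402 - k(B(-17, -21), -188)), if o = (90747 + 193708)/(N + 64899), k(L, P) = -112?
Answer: -11711451427/159313 ≈ -73512.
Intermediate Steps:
B(v, O) = (O + v)/(20 + v)
o = 284455/159313 (o = (90747 + 193708)/(94414 + 64899) = 284455/159313 ≈ 1.7855)
o - (73402 - k(B(-17, -21), -188)) = 284455/159313 - (73402 - 1*(-112)) = 284455/159313 - (73402 + 112) = 284455/159313 - 1*73514 = 284455/159313 - 73514 = -11711451427/159313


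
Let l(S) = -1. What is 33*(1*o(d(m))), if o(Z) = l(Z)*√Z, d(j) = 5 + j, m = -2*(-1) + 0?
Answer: -33*√7 ≈ -87.310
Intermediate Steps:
m = 2 (m = 2 + 0 = 2)
o(Z) = -√Z
33*(1*o(d(m))) = 33*(1*(-√(5 + 2))) = 33*(1*(-√7)) = 33*(-√7) = -33*√7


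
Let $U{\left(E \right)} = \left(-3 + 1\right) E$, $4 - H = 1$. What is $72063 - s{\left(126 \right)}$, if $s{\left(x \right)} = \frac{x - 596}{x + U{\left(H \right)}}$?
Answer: $\frac{864803}{12} \approx 72067.0$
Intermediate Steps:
$H = 3$ ($H = 4 - 1 = 3$)
$U{\left(E \right)} = - 2 E$
$s{\left(x \right)} = \frac{-596 + x}{-6 + x}$ ($s{\left(x \right)} = \frac{x - 596}{x - 6} = \frac{-596 + x}{x - 6} = \frac{-596 + x}{-6 + x}$)
$72063 - s{\left(126 \right)} = 72063 - \frac{-596 + 126}{-6 + 126} = 72063 - \frac{1}{120} \left(-470\right) = 72063 - - \frac{47}{12} = 72063 + \frac{47}{12} = \frac{864803}{12}$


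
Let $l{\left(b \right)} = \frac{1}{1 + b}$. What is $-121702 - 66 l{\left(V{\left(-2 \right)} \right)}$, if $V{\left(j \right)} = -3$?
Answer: $-121669$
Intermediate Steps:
$-121702 - 66 l{\left(V{\left(-2 \right)} \right)} = -121702 - \frac{66}{1 - 3} = -121702 - \frac{66}{-2} = -121702 - 66 \left(- \frac{1}{2}\right) = -121702 - -33 = -121702 + 33 = -121669$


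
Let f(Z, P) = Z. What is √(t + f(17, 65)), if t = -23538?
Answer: I*√23521 ≈ 153.37*I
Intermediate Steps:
√(t + f(17, 65)) = √(-23538 + 17) = √(-23521) = I*√23521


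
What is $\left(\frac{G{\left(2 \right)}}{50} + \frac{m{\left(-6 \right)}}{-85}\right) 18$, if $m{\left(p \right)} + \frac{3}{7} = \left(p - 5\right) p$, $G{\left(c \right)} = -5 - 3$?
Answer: $- \frac{2934}{175} \approx -16.766$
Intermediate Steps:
$G{\left(c \right)} = -8$
$m{\left(p \right)} = - \frac{3}{7} + p \left(-5 + p\right)$ ($m{\left(p \right)} = - \frac{3}{7} + \left(p - 5\right) p = - \frac{3}{7} + \left(-5 + p\right) p = - \frac{3}{7} + p \left(-5 + p\right)$)
$\left(\frac{G{\left(2 \right)}}{50} + \frac{m{\left(-6 \right)}}{-85}\right) 18 = \left(- \frac{8}{50} + \frac{- \frac{3}{7} + \left(-6\right)^{2} - -30}{-85}\right) 18 = \left(\left(-8\right) \frac{1}{50} + \left(- \frac{3}{7} + 36 + 30\right) \left(- \frac{1}{85}\right)\right) 18 = \left(- \frac{4}{25} + \frac{459}{7} \left(- \frac{1}{85}\right)\right) 18 = \left(- \frac{4}{25} - \frac{27}{35}\right) 18 = \left(- \frac{163}{175}\right) 18 = - \frac{2934}{175}$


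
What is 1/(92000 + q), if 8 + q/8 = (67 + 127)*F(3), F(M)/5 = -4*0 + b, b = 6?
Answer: 1/138496 ≈ 7.2204e-6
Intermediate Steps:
F(M) = 30 (F(M) = 5*(-4*0 + 6) = 5*(0 + 6) = 5*6 = 30)
q = 46496 (q = -64 + 8*((67 + 127)*30) = -64 + 8*(194*30) = -64 + 8*5820 = -64 + 46560 = 46496)
1/(92000 + q) = 1/(92000 + 46496) = 1/138496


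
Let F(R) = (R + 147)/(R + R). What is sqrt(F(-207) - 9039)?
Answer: I*sqrt(43033989)/69 ≈ 95.073*I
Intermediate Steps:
F(R) = (147 + R)/(2*R) (F(R) = (147 + R)/((2*R)) = (147 + R)*(1/(2*R)) = (147 + R)/(2*R))
sqrt(F(-207) - 9039) = sqrt((1/2)*(147 - 207)/(-207) - 9039) = sqrt((1/2)*(-1/207)*(-60) - 9039) = sqrt(10/69 - 9039) = sqrt(-623681/69) = I*sqrt(43033989)/69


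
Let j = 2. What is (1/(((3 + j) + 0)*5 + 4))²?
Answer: 1/841 ≈ 0.0011891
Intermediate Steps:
(1/(((3 + j) + 0)*5 + 4))² = (1/(((3 + 2) + 0)*5 + 4))² = (1/((5 + 0)*5 + 4))² = (1/(5*5 + 4))² = (1/(25 + 4))² = (1/29)² = 1/841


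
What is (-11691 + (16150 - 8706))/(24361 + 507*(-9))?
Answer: -4247/19798 ≈ -0.21452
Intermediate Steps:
(-11691 + (16150 - 8706))/(24361 + 507*(-9)) = (-11691 + 7444)/(24361 - 4563) = -4247/19798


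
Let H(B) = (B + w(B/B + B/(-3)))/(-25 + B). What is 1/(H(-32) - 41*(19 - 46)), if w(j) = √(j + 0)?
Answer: 10795401/11956569448 + 57*√105/11956569448 ≈ 0.00090293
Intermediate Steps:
w(j) = √j
H(B) = (B + √(1 - B/3))/(-25 + B) (H(B) = (B + √(B/B + B/(-3)))/(-25 + B) = (B + √(1 + B*(-⅓)))/(-25 + B) = (B + √(1 - B/3))/(-25 + B))
1/(H(-32) - 41*(19 - 46)) = 1/((-32 + √(9 - 3*(-32))/3)/(-25 - 32) - 41*(19 - 46)) = 1/((-32 + √(9 + 96)/3)/(-57) - 41*(-27)) = 1/(-(-32 + √105/3)/57 + 1107) = 1/((32/57 - √105/171) + 1107) = 1/(63131/57 - √105/171)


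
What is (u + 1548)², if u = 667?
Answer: 4906225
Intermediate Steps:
(u + 1548)² = (667 + 1548)² = 2215² = 4906225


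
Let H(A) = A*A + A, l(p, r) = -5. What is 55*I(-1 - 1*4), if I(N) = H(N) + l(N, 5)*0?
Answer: 1100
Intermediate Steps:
H(A) = A + A² (H(A) = A² + A = A + A²)
I(N) = N*(1 + N) (I(N) = N*(1 + N) - 5*0 = N*(1 + N) + 0 = N*(1 + N))
55*I(-1 - 1*4) = 55*((-1 - 1*4)*(1 + (-1 - 1*4))) = 55*((-1 - 4)*(1 + (-1 - 4))) = 55*(-5*(1 - 5)) = 55*(-5*(-4)) = 55*20 = 1100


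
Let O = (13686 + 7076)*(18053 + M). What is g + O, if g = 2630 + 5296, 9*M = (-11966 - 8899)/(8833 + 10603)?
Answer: 10927555792193/29154 ≈ 3.7482e+8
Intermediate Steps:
M = -6955/58308 (M = ((-11966 - 8899)/(8833 + 10603))/9 = (-20865/19436)/9 = (-20865*1/19436)/9 = (⅑)*(-20865/19436) = -6955/58308 ≈ -0.11928)
g = 7926
O = 10927324717589/29154 (O = (13686 + 7076)*(18053 - 6955/58308) = 20762*(1052627369/58308) = 10927324717589/29154 ≈ 3.7481e+8)
g + O = 7926 + 10927324717589/29154 = 10927555792193/29154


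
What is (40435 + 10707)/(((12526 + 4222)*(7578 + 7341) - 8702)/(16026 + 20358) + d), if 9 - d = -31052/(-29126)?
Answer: 13549054969632/1821418992737 ≈ 7.4387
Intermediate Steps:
d = 115541/14563 (d = 9 - (-31052)/(-29126) = 9 - (-31052)*(-1)/29126 = 9 - 1*15526/14563 = 9 - 15526/14563 = 115541/14563 ≈ 7.9339)
(40435 + 10707)/(((12526 + 4222)*(7578 + 7341) - 8702)/(16026 + 20358) + d) = (40435 + 10707)/(((12526 + 4222)*(7578 + 7341) - 8702)/(16026 + 20358) + 115541/14563) = 51142/((16748*14919 - 8702)/36384 + 115541/14563) = 51142/((249863412 - 8702)*(1/36384) + 115541/14563) = 51142/(249854710*(1/36384) + 115541/14563) = 51142/(124927355/18192 + 115541/14563) = 51142/(1821418992737/264930096) = 51142*(264930096/1821418992737) = 13549054969632/1821418992737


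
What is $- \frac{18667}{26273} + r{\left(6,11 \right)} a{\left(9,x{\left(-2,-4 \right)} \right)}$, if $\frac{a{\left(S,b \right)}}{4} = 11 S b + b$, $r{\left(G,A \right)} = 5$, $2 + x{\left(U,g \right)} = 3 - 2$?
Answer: $- \frac{52564667}{26273} \approx -2000.7$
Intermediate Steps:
$x{\left(U,g \right)} = -1$ ($x{\left(U,g \right)} = -2 + \left(3 - 2\right) = -2 + 1 = -1$)
$a{\left(S,b \right)} = 4 b + 44 S b$ ($a{\left(S,b \right)} = 4 \left(11 S b + b\right) = 4 \left(b + 11 S b\right) = 4 b + 44 S b$)
$- \frac{18667}{26273} + r{\left(6,11 \right)} a{\left(9,x{\left(-2,-4 \right)} \right)} = - \frac{18667}{26273} + 5 \cdot 4 \left(-1\right) \left(1 + 11 \cdot 9\right) = \left(-18667\right) \frac{1}{26273} + 5 \cdot 4 \left(-1\right) \left(1 + 99\right) = - \frac{18667}{26273} + 5 \cdot 4 \left(-1\right) 100 = - \frac{18667}{26273} + 5 \left(-400\right) = - \frac{18667}{26273} - 2000 = - \frac{52564667}{26273}$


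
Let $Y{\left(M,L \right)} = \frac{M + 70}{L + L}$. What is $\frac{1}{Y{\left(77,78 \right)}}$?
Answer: $\frac{52}{49} \approx 1.0612$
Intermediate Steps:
$Y{\left(M,L \right)} = \frac{70 + M}{2 L}$
$\frac{1}{Y{\left(77,78 \right)}} = \frac{1}{\frac{1}{2} \cdot \frac{1}{78} \left(70 + 77\right)} = \frac{1}{\frac{1}{2} \cdot \frac{1}{78} \cdot 147} = \frac{1}{\frac{49}{52}} = \frac{52}{49}$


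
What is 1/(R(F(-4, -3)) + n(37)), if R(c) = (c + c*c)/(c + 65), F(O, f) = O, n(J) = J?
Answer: 61/2269 ≈ 0.026884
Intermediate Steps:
R(c) = (c + c²)/(65 + c)
1/(R(F(-4, -3)) + n(37)) = 1/(-4*(1 - 4)/(65 - 4) + 37) = 1/(-4*(-3)/61 + 37) = 1/(-4*1/61*(-3) + 37) = 1/(12/61 + 37) = 1/(2269/61) = 61/2269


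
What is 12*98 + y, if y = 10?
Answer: 1186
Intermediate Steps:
12*98 + y = 12*98 + 10 = 1176 + 10 = 1186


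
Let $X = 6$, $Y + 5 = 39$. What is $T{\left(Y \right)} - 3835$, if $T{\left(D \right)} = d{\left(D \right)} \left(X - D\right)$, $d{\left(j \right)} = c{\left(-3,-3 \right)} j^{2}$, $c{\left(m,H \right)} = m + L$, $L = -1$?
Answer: $125637$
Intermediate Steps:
$Y = 34$ ($Y = -5 + 39 = 34$)
$c{\left(m,H \right)} = -1 + m$ ($c{\left(m,H \right)} = m - 1 = -1 + m$)
$d{\left(j \right)} = - 4 j^{2}$ ($d{\left(j \right)} = \left(-1 - 3\right) j^{2} = - 4 j^{2}$)
$T{\left(D \right)} = - 4 D^{2} \left(6 - D\right)$
$T{\left(Y \right)} - 3835 = 4 \cdot 34^{2} \left(-6 + 34\right) - 3835 = 4 \cdot 1156 \cdot 28 - 3835 = 129472 - 3835 = 125637$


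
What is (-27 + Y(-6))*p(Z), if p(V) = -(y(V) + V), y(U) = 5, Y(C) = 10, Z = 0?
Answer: 85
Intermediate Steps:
p(V) = -5 - V (p(V) = -(5 + V) = -5 - V)
(-27 + Y(-6))*p(Z) = (-27 + 10)*(-5 - 1*0) = -17*(-5 + 0) = -17*(-5) = 85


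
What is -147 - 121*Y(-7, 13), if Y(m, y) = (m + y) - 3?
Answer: -510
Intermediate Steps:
Y(m, y) = -3 + m + y
-147 - 121*Y(-7, 13) = -147 - 121*(-3 - 7 + 13) = -147 - 121*3 = -147 - 363 = -510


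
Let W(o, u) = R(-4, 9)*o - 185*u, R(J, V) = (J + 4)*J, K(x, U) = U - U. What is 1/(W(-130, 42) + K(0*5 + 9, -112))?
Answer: -1/7770 ≈ -0.00012870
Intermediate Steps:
K(x, U) = 0
R(J, V) = J*(4 + J) (R(J, V) = (4 + J)*J = J*(4 + J))
W(o, u) = -185*u (W(o, u) = (-4*(4 - 4))*o - 185*u = (-4*0)*o - 185*u = 0*o - 185*u = 0 - 185*u = -185*u)
1/(W(-130, 42) + K(0*5 + 9, -112)) = 1/(-185*42 + 0) = 1/(-7770 + 0) = 1/(-7770) = -1/7770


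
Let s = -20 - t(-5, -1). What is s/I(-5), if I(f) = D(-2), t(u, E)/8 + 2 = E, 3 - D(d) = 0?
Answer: 4/3 ≈ 1.3333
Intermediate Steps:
D(d) = 3 (D(d) = 3 - 1*0 = 3 + 0 = 3)
t(u, E) = -16 + 8*E
I(f) = 3
s = 4 (s = -20 - (-16 + 8*(-1)) = -20 - (-16 - 8) = -20 - 1*(-24) = -20 + 24 = 4)
s/I(-5) = 4/3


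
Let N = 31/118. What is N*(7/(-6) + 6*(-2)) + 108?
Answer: 74015/708 ≈ 104.54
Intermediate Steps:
N = 31/118 (N = 31*(1/118) = 31/118 ≈ 0.26271)
N*(7/(-6) + 6*(-2)) + 108 = 31*(7/(-6) + 6*(-2))/118 + 108 = 31*(7*(-⅙) - 12)/118 + 108 = 31*(-7/6 - 12)/118 + 108 = (31/118)*(-79/6) + 108 = -2449/708 + 108 = 74015/708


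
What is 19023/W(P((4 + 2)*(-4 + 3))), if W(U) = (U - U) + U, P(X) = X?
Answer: -6341/2 ≈ -3170.5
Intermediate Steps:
W(U) = U (W(U) = 0 + U = U)
19023/W(P((4 + 2)*(-4 + 3))) = 19023/(((4 + 2)*(-4 + 3))) = 19023/((6*(-1))) = 19023/(-6) = 19023*(-⅙) = -6341/2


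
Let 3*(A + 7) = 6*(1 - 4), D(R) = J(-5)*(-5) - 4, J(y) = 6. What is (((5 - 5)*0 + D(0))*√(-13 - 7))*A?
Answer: 884*I*√5 ≈ 1976.7*I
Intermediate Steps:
D(R) = -34 (D(R) = 6*(-5) - 4 = -30 - 4 = -34)
A = -13 (A = -7 + (6*(1 - 4))/3 = -7 + (6*(-3))/3 = -7 + (⅓)*(-18) = -7 - 6 = -13)
(((5 - 5)*0 + D(0))*√(-13 - 7))*A = (((5 - 5)*0 - 34)*√(-13 - 7))*(-13) = ((0*0 - 34)*√(-20))*(-13) = ((0 - 34)*(2*I*√5))*(-13) = -68*I*√5*(-13) = 884*I*√5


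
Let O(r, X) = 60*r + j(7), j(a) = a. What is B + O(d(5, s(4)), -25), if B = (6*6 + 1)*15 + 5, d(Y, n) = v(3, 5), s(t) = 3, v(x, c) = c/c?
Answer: 627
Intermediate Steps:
v(x, c) = 1
d(Y, n) = 1
O(r, X) = 7 + 60*r (O(r, X) = 60*r + 7 = 7 + 60*r)
B = 560 (B = (36 + 1)*15 + 5 = 37*15 + 5 = 555 + 5 = 560)
B + O(d(5, s(4)), -25) = 560 + (7 + 60*1) = 560 + (7 + 60) = 560 + 67 = 627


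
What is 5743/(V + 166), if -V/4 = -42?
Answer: 5743/334 ≈ 17.195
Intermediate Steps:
V = 168 (V = -4*(-42) = 168)
5743/(V + 166) = 5743/(168 + 166) = 5743/334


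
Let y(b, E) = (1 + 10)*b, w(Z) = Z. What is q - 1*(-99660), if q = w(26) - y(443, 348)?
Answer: 94813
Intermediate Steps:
y(b, E) = 11*b
q = -4847 (q = 26 - 11*443 = 26 - 1*4873 = 26 - 4873 = -4847)
q - 1*(-99660) = -4847 - 1*(-99660) = -4847 + 99660 = 94813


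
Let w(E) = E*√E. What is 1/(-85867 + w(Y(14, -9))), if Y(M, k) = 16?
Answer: -1/85803 ≈ -1.1655e-5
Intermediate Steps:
w(E) = E^(3/2)
1/(-85867 + w(Y(14, -9))) = 1/(-85867 + 16^(3/2)) = 1/(-85867 + 64) = 1/(-85803) = -1/85803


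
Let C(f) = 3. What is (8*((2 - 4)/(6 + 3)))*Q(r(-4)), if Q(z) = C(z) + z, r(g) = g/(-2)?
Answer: -80/9 ≈ -8.8889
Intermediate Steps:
r(g) = -g/2 (r(g) = g*(-½) = -g/2)
Q(z) = 3 + z
(8*((2 - 4)/(6 + 3)))*Q(r(-4)) = (8*((2 - 4)/(6 + 3)))*(3 - ½*(-4)) = (8*(-2/9))*(3 + 2) = (8*(-2*⅑))*5 = (8*(-2/9))*5 = -16/9*5 = -80/9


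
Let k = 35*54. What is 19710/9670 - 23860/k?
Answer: -1934743/182763 ≈ -10.586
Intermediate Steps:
k = 1890
19710/9670 - 23860/k = 19710/9670 - 23860/1890 = 19710*(1/9670) - 23860*1/1890 = 1971/967 - 2386/189 = -1934743/182763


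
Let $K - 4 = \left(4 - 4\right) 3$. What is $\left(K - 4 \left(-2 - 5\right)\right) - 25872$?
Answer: $-25840$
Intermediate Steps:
$K = 4$ ($K = 4 + \left(4 - 4\right) 3 = 4 + 0 \cdot 3 = 4 + 0 = 4$)
$\left(K - 4 \left(-2 - 5\right)\right) - 25872 = \left(4 - 4 \left(-2 - 5\right)\right) - 25872 = \left(4 - 4 \left(-7\right)\right) - 25872 = \left(4 - -28\right) - 25872 = \left(4 + 28\right) - 25872 = 32 - 25872 = -25840$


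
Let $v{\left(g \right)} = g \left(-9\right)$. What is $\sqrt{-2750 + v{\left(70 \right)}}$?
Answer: $26 i \sqrt{5} \approx 58.138 i$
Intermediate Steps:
$v{\left(g \right)} = - 9 g$
$\sqrt{-2750 + v{\left(70 \right)}} = \sqrt{-2750 - 630} = \sqrt{-3380} = 26 i \sqrt{5}$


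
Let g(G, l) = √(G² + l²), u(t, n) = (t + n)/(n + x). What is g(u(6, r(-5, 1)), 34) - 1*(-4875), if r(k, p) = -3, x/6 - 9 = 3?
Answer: 4875 + 5*√24461/23 ≈ 4909.0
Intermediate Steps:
x = 72 (x = 54 + 6*3 = 54 + 18 = 72)
u(t, n) = (n + t)/(72 + n) (u(t, n) = (t + n)/(n + 72) = (n + t)/(72 + n))
g(u(6, r(-5, 1)), 34) - 1*(-4875) = √(((-3 + 6)/(72 - 3))² + 34²) - 1*(-4875) = √((3/69)² + 1156) + 4875 = √(((1/69)*3)² + 1156) + 4875 = √((1/23)² + 1156) + 4875 = √(1/529 + 1156) + 4875 = √(611525/529) + 4875 = 5*√24461/23 + 4875 = 4875 + 5*√24461/23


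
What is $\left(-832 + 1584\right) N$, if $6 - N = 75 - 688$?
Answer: $465488$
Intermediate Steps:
$N = 619$ ($N = 6 - \left(75 - 688\right) = 6 - -613 = 6 + 613 = 619$)
$\left(-832 + 1584\right) N = \left(-832 + 1584\right) 619 = 752 \cdot 619 = 465488$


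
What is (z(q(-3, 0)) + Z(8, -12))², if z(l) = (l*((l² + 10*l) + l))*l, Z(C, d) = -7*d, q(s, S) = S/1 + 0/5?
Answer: 7056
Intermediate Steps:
q(s, S) = S (q(s, S) = S*1 + 0*(⅕) = S + 0 = S)
z(l) = l²*(l² + 11*l) (z(l) = (l*(l² + 11*l))*l = l²*(l² + 11*l))
(z(q(-3, 0)) + Z(8, -12))² = (0³*(11 + 0) - 7*(-12))² = (0*11 + 84)² = (0 + 84)² = 84² = 7056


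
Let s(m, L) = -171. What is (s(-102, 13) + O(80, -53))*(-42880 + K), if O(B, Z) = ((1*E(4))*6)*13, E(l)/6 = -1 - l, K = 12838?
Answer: 75435462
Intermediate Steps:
E(l) = -6 - 6*l (E(l) = 6*(-1 - l) = -6 - 6*l)
O(B, Z) = -2340 (O(B, Z) = ((1*(-6 - 6*4))*6)*13 = ((1*(-6 - 24))*6)*13 = ((1*(-30))*6)*13 = -30*6*13 = -180*13 = -2340)
(s(-102, 13) + O(80, -53))*(-42880 + K) = (-171 - 2340)*(-42880 + 12838) = -2511*(-30042) = 75435462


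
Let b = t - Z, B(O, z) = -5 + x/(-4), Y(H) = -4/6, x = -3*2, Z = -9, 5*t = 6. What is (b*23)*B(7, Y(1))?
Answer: -8211/10 ≈ -821.10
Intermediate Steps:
t = 6/5 (t = (1/5)*6 = 6/5 ≈ 1.2000)
x = -6
Y(H) = -2/3 (Y(H) = -4*1/6 = -2/3)
B(O, z) = -7/2 (B(O, z) = -5 - 6/(-4) = -5 - 6*(-1/4) = -5 + 3/2 = -7/2)
b = 51/5 (b = 6/5 - 1*(-9) = 6/5 + 9 = 51/5 ≈ 10.200)
(b*23)*B(7, Y(1)) = ((51/5)*23)*(-7/2) = (1173/5)*(-7/2) = -8211/10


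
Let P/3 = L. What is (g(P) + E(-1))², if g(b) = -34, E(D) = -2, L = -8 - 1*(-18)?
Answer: 1296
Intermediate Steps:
L = 10 (L = -8 + 18 = 10)
P = 30 (P = 3*10 = 30)
(g(P) + E(-1))² = (-34 - 2)² = (-36)² = 1296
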